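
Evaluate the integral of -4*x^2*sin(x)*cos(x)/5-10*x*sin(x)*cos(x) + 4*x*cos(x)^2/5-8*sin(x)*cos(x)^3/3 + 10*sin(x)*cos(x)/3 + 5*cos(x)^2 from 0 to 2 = 2*cos(2)^4/3 + 1 + 149*cos(2)^2/15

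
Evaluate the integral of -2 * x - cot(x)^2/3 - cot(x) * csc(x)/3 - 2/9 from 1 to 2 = -26/9 - csc(1)/3 - cot(1)/3 + cot(2)/3 + csc(2)/3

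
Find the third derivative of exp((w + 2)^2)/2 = 4*w^3*exp(w^2 + 4*w + 4) + 24*w^2*exp(w^2 + 4*w + 4) + 54*w*exp(w^2 + 4*w + 4) + 44*exp(w^2 + 4*w + 4)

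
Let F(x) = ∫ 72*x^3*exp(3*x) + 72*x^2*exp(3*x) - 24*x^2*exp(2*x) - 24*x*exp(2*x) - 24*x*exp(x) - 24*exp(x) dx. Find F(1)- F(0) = -12*exp(2) - 24*E + 24*exp(3)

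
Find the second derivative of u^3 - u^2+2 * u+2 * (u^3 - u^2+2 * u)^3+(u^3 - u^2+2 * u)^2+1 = 144*u^7 - 336*u^6 + 756*u^5 - 750*u^4 + 680*u^3 - 228*u^2 + 78*u + 6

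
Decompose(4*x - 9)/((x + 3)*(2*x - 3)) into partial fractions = -2/(3*(2*x - 3)) + 7/(3*(x + 3))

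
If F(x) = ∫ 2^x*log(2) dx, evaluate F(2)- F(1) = 2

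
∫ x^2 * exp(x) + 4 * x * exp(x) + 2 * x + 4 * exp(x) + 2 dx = ((x + 1)^2 + 1)*(exp(x) + 1) + C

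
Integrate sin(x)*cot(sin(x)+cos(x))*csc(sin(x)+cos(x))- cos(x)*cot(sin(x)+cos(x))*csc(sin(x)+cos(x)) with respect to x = csc(sin(x) + cos(x)) + C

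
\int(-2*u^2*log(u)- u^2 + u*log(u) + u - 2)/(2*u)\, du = (-u^2 + u - 2)*log(u)/2 + C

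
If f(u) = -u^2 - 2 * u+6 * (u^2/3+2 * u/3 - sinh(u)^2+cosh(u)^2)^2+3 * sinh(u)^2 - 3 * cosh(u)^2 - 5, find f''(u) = 8*u^2 + 16*u + 34/3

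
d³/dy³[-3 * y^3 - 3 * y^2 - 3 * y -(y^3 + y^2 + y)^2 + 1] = -120*y^3 - 120*y^2 - 72*y - 30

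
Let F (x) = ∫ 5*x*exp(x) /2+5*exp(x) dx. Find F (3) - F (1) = -5*E + 10*exp(3)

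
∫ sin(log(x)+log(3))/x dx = -cos(log(3*x)) + C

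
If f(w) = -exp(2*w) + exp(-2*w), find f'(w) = (-2*exp(4*w) - 2)*exp(-2*w)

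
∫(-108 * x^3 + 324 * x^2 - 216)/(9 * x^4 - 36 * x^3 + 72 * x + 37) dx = -3*log(9*(-x^2 + 2*x + 2)^2 + 1) + C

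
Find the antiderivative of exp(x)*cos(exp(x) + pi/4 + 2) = sin(exp(x) + pi/4 + 2) + C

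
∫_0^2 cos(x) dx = sin(2)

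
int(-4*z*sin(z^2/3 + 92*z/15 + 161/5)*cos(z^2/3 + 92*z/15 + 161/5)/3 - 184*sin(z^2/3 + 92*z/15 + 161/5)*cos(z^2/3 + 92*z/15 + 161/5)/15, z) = cos((5*z^2 + 92*z + 483)/15)^2 + C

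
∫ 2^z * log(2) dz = 2^z + C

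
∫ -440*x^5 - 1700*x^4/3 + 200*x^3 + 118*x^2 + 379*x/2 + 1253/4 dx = -220*x^6/3 - 340*x^5/3 + 50*x^4 + 118*x^3/3 + 379*x^2/4 + 1253*x/4 + C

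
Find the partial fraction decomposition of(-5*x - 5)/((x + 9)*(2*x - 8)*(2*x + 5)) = -15/(169*(2*x + 5)) + 20/(169*(x + 9)) - 25/(338*(x - 4))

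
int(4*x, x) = 2*x^2 + C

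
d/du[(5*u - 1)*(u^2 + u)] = 15*u^2 + 8*u - 1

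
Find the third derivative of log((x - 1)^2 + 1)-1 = (4*x^3 - 12*x^2 + 8)/(x^6 - 6*x^5 + 18*x^4 - 32*x^3 + 36*x^2 - 24*x + 8)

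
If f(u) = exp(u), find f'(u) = exp(u)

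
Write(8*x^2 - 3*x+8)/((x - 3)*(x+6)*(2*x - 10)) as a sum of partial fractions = 157/(99*(x + 6)) - 71/(36*(x - 3)) + 193/(44*(x - 5))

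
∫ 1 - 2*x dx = -x^2 + x + C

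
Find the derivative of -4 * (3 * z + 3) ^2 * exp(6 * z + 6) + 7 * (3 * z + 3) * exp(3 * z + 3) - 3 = -216*z^2*exp(6*z + 6) + 63*z*exp(3*z + 3) - 504*z*exp(6*z + 6) + 84*exp(3*z + 3) - 288*exp(6*z + 6)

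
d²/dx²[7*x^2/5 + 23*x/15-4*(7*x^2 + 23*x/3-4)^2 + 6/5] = -2352*x^2 - 2576*x - 874/45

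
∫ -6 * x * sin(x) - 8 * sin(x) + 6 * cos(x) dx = (6*x + 8)*cos(x) + C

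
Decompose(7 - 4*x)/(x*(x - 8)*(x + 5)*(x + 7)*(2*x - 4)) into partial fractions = 1/(108*(x + 7)) - 27/(1820*(x + 5)) + 1/(1512*(x - 2)) - 5/(3744*(x - 8)) + 1/(160*x)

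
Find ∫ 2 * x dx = x^2 + C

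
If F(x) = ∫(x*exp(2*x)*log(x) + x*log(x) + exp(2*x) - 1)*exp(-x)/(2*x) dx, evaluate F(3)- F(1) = (-exp(-3) + exp(3))*log(3)/2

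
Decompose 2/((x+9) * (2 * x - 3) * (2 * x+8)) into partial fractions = 4/(231*(2*x - 3)) + 1/(105*(x + 9)) - 1/(55*(x + 4))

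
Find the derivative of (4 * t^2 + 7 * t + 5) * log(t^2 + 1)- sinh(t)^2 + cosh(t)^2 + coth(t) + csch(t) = (8*t^3*log(t^2 + 1) + 8*t^3 + 7*t^2*log(t^2 + 1) + 14*t^2 - t^2*cosh(t)/sinh(t)^2 - t^2/sinh(t)^2 + 8*t*log(t^2 + 1) + 10*t + 7*log(t^2 + 1) - cosh(t)/sinh(t)^2 - 1/sinh(t)^2)/(t^2 + 1)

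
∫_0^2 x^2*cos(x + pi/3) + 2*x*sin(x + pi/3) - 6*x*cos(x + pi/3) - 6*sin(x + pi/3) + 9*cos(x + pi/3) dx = -9*sqrt(3)/2 + sin(pi/3 + 2)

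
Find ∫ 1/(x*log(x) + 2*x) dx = log(log(x) + 2) + C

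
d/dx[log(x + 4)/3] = 1/(3*x + 12)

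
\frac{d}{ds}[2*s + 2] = 2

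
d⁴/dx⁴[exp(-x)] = exp(-x)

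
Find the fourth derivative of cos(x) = cos(x)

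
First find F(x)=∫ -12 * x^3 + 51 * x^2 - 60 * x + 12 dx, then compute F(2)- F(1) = -4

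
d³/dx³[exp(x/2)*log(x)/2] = (x^3*exp(x/2)*log(x) + 6*x^2*exp(x/2) - 12*x*exp(x/2) + 16*exp(x/2))/(16*x^3)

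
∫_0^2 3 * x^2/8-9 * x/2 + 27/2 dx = 19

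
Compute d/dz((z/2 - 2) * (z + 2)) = z - 1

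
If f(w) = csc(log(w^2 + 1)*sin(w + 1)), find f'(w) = -(w^2*log(w^2 + 1)*cos(w + 1) + 2*w*sin(w + 1) + log(w^2 + 1)*cos(w + 1))*cos(log(w^2 + 1)*sin(w + 1))/((w^2 + 1)*sin(log(w^2 + 1)*sin(w + 1))^2)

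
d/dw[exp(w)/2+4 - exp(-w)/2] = (exp(2*w) + 1)*exp(-w)/2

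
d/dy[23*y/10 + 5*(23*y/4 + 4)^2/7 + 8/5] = 2645*y/56 + 2461/70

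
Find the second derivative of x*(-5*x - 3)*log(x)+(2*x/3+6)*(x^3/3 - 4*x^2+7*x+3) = (8*x^3 - 12*x^2 - 30*x*log(x) - 161*x - 9)/(3*x)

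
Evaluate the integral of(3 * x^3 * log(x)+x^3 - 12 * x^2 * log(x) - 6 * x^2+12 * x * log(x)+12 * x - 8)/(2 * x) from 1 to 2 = 0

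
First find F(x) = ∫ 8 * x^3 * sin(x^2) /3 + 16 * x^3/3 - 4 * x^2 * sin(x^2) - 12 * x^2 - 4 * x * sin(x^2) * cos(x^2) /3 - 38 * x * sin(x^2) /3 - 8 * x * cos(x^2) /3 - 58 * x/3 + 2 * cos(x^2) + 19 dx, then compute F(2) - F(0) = -18 + 5*cos(4) + cos(4)^2/3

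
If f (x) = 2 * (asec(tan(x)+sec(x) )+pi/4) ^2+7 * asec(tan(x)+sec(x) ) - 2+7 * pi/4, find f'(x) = sqrt(2)*(-4*sin(x)*asec(tan(x) + 1/cos(x)) - 7*sin(x) - pi*sin(x) + 4*asec(tan(x) + 1/cos(x)) + pi + 7)/(2*sqrt(sin(x)/(sin(x) + 1))*cos(x)^2)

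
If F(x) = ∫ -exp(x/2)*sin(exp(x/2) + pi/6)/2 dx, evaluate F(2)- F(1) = cos(pi/6 + E) - cos(pi/6 + exp(1/2))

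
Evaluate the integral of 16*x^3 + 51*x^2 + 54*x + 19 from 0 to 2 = 346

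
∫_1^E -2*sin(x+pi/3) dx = 2*cos(pi/3 + E) - 2*cos(1 + pi/3)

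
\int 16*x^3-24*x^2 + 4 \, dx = 4*x^4 - 8*x^3 + 4*x + C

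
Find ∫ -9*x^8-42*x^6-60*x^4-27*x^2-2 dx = -x^9 - 6*x^7 - 12*x^5 - 9*x^3 - 2*x + C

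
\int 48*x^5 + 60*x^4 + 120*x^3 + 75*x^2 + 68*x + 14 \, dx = 8*x^6 + 12*x^5 + 30*x^4 + 25*x^3 + 34*x^2 + 14*x + C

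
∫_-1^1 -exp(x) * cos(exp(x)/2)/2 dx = -sin(E/2) + sin(exp(-1)/2)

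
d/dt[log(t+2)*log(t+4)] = (t*log(t + 2) + t*log(t + 4) + 2*log(t + 2) + 4*log(t + 4))/(t^2 + 6*t + 8)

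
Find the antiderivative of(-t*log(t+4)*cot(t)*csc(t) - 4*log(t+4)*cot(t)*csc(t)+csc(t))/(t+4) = log(t + 4)*csc(t) + C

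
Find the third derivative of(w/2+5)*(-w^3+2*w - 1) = -12*w - 30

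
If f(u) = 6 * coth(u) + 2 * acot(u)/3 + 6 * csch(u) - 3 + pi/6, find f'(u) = -(18*u^2*cosh(u) + 18*u^2 + 18*cosh(u) + cosh(2*u) + 17)/(3*(u^2 + 1)*sinh(u)^2)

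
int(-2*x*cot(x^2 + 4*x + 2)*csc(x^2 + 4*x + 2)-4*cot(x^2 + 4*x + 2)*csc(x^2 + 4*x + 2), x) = csc((x + 2)^2 - 2) + C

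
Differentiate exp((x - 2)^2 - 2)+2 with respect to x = 2*x*exp(x^2 - 4*x + 2) - 4*exp(x^2 - 4*x + 2)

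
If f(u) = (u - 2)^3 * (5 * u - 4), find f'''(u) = 120*u - 204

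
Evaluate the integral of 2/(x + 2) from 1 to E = -2*log(3) + 2*log(2 + E)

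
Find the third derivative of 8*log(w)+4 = 16/w^3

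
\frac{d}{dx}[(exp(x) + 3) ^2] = 2*exp(2*x) + 6*exp(x)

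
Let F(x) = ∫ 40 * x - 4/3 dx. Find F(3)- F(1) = 472/3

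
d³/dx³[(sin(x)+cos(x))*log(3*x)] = sqrt(2)*(-x^3*log(x)*cos(x + pi/4) - x^3*log(3)*cos(x + pi/4) - 3*x^2*sin(x + pi/4) - 3*x*cos(x + pi/4) + 2*sin(x + pi/4))/x^3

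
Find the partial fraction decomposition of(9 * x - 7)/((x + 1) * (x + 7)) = 35/(3*(x + 7)) - 8/(3*(x + 1))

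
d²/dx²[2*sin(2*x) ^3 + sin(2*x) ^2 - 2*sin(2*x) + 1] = -24*sin(2*x)^3 - 8*sin(2*x)^2 + 48*sin(2*x)*cos(2*x)^2 + 8*sin(2*x) + 8*cos(2*x)^2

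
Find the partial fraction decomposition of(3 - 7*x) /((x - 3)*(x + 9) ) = -11/(2*(x + 9)) - 3/(2*(x - 3))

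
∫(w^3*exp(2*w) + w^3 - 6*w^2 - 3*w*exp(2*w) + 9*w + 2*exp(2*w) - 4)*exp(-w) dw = 2*(w - 1)^3*sinh(w) + C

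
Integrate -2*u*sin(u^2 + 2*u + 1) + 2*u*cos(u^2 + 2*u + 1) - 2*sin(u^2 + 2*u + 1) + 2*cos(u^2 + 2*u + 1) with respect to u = sin((u + 1)^2) + cos((u + 1)^2) + C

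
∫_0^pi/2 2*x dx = pi^2/4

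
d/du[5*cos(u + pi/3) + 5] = -5*sin(u + pi/3)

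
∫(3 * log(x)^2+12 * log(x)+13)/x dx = (log(x) + 2)^3 + log(x) + C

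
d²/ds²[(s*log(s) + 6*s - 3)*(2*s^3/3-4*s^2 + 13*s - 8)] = (24*s^3*log(s) + 158*s^3 - 72*s^2*log(s) - 528*s^2 + 78*s*log(s) + 657*s - 24)/(3*s)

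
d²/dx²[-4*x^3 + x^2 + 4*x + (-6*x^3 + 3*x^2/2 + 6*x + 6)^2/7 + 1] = 1080*x^4/7 - 360*x^3/7 - 837*x^2/7 - 492*x/7 + 122/7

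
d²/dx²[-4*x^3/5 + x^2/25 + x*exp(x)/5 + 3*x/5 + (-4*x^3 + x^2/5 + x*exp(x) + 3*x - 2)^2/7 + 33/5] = -8*x^4*exp(x)/7 + 480*x^4/7 - 318*x^3*exp(x)/35 - 32*x^3/7 + 4*x^2*exp(2*x)/7 - 438*x^2*exp(x)/35 - 7188*x^2/175 + 8*x*exp(2*x)/7 + 17*x*exp(x)/5 + 348*x/35 + 2*exp(2*x)/7 + 34*exp(x)/35 + 424/175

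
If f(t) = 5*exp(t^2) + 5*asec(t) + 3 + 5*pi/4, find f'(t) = (10*t^3*sqrt(1 - 1/t^2)*exp(t^2) + 5)/(t^2*sqrt(1 - 1/t^2))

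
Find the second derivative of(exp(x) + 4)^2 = 4*exp(2*x) + 8*exp(x)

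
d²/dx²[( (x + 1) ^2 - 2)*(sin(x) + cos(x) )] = -x^2*sin(x) - x^2*cos(x) - 6*x*sin(x) + 2*x*cos(x) - sin(x) + 7*cos(x)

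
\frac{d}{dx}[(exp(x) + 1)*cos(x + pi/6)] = sqrt(2)*exp(x)*cos(x + 5*pi/12) - sin(x + pi/6)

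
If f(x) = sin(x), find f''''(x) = sin(x)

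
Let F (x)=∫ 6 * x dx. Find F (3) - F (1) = 24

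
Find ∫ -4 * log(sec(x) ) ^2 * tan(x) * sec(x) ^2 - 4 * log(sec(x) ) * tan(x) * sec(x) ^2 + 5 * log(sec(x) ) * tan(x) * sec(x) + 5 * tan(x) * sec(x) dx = (-2*log(sec(x))*sec(x) + 5)*log(sec(x))*sec(x) + C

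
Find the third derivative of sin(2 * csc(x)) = 24*sin(2*csc(x))*cot(x)^3*csc(x)^2 + 12*sin(2*csc(x))*cot(x)*csc(x)^2 + 8*cos(2*csc(x))*cot(x)^3*csc(x)^3 - 12*cos(2*csc(x))*cot(x)^3*csc(x) - 10*cos(2*csc(x))*cot(x)*csc(x)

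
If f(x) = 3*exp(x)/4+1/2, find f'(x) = 3*exp(x)/4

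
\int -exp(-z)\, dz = exp(-z) + C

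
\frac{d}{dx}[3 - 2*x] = -2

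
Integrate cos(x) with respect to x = sin(x) + C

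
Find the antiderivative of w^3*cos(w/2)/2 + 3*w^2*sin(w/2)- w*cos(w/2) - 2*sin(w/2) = w*(w^2 - 2)*sin(w/2) + C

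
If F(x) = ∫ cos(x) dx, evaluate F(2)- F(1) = -sin(1) + sin(2)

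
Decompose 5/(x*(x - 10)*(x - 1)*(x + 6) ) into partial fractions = -5/(672*(x + 6)) - 5/(63*(x - 1)) + 1/(288*(x - 10)) + 1/(12*x)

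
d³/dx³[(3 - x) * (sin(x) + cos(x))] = -x*sin(x) + x*cos(x) + 6*sin(x)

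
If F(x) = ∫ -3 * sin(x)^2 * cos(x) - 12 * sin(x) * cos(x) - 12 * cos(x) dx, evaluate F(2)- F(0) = 8 - (sin(2) + 2)^3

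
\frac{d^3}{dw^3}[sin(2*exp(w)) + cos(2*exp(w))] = 2*sqrt(2)*(-4*exp(2*w)*cos(2*exp(w) + pi/4) - 6*exp(w)*sin(2*exp(w) + pi/4) + cos(2*exp(w) + pi/4))*exp(w)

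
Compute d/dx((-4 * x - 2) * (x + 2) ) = -8*x - 10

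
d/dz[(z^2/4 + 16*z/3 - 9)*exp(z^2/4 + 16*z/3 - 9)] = z^3*exp(z^2/4 + 16*z/3 - 9)/8 + 4*z^2*exp(z^2/4 + 16*z/3 - 9) + 220*z*exp(z^2/4 + 16*z/3 - 9)/9 - 128*exp(z^2/4 + 16*z/3 - 9)/3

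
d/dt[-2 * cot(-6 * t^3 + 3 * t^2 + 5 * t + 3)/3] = 2*(-6*t^2 + 2*t + 5/3)/sin(-6*t^3 + 3*t^2 + 5*t + 3)^2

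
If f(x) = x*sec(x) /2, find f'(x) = x*tan(x)*sec(x)/2 + sec(x)/2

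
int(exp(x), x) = exp(x) + C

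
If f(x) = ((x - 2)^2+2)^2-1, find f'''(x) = 24*x - 48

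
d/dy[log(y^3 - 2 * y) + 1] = (3*y^2 - 2)/(y^3 - 2*y)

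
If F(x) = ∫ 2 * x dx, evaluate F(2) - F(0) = 4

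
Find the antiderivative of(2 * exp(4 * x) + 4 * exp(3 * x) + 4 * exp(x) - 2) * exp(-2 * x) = (exp(2*x) + 2*exp(x) - 1)^2*exp(-2*x) + C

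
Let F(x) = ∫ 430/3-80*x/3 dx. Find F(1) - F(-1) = 860/3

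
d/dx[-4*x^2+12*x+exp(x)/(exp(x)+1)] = (-8*x*exp(2*x) - 16*x*exp(x) - 8*x + 12*exp(2*x) + 25*exp(x) + 12)/(exp(2*x) + 2*exp(x) + 1)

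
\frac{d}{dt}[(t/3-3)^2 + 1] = 2*t/9 - 2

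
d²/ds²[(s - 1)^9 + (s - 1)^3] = 72*s^7 - 504*s^6 + 1512*s^5 - 2520*s^4 + 2520*s^3 - 1512*s^2 + 510*s - 78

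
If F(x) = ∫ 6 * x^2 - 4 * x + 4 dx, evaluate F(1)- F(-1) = 12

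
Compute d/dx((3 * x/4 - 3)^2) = 9*x/8 - 9/2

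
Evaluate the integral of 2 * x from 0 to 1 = 1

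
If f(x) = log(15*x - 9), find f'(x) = 5/(5*x - 3)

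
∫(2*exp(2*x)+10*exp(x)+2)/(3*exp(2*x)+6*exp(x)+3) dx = 2*((x + 12)*(exp(x) + 1) + 3*exp(x))/(3*(exp(x) + 1)) + C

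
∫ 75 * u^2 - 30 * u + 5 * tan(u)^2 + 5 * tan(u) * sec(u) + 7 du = 25*u^3 - 15*u^2 + 2*u + 5*tan(u) + 5*sec(u) + C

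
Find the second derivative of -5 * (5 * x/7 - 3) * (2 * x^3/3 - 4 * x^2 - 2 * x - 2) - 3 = -200*x^2/7 + 1020*x/7 - 740/7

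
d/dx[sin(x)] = cos(x)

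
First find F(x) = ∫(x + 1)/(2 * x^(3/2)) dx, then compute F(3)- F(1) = 2*sqrt(3)/3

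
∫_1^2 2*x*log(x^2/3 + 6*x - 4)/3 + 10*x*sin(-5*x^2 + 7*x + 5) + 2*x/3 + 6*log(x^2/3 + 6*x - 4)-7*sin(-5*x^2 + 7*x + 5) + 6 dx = -7*log(7/3)/3 - cos(7) + cos(1) + 28*log(28/3)/3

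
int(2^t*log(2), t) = 2^t + C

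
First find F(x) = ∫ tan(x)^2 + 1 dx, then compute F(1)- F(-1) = 2*tan(1)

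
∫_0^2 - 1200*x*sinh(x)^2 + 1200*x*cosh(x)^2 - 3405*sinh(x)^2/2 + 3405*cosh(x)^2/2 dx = 5805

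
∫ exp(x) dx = exp(x) + C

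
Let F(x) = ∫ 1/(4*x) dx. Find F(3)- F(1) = log(3)/4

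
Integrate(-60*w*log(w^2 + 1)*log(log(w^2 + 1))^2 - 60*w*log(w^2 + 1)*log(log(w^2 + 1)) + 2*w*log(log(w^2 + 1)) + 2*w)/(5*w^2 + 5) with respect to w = (-15*log(w^2 + 1)*log(log(w^2 + 1)) + 1)*log(w^2 + 1)*log(log(w^2 + 1))/5 + C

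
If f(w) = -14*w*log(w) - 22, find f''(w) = -14/w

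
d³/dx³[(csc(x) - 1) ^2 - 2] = 2*(-1 + 4/sin(x) + 6/sin(x)^2 - 12/sin(x)^3)*cos(x)/sin(x)^2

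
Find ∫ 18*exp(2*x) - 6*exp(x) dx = (3*exp(x) - 1)^2 + C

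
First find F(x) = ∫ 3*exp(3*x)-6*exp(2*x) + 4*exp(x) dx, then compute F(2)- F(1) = -(-1 + E)^3 - E + exp(2) + (-1 + exp(2))^3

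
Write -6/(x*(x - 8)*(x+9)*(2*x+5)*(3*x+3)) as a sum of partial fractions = 32/(4095*(2*x + 5)) - 1/(7956*(x + 9)) - 1/(108*(x + 1)) - 1/(12852*(x - 8)) + 1/(180*x)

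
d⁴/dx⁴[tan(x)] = 24*tan(x)^5 + 40*tan(x)^3 + 16*tan(x)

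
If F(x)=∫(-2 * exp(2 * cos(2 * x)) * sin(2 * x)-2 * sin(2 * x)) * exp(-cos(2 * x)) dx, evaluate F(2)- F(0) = -E - exp(-cos(4)) + exp(-1) + exp(cos(4))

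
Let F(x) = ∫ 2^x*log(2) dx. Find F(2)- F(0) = 3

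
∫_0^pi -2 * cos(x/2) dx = -4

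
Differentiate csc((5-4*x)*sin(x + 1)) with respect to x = 4*x*cos(x + 1)*cot((4*x - 5)*sin(x + 1))*csc((4*x - 5)*sin(x + 1)) + 4*sin(x + 1)*cot((4*x - 5)*sin(x + 1))*csc((4*x - 5)*sin(x + 1)) - 5*cos(x + 1)*cot((4*x - 5)*sin(x + 1))*csc((4*x - 5)*sin(x + 1))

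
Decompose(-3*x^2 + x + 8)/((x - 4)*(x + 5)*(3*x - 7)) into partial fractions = 27/(55*(3*x - 7)) - 4/(11*(x + 5)) - 4/(5*(x - 4))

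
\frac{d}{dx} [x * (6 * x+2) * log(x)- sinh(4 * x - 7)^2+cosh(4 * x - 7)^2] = 12*x*log(x) + 6*x + 2*log(x) + 2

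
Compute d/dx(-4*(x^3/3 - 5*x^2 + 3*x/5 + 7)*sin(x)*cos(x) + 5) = -4*x^3*cos(2*x)/3 - 2*x^2*sin(2*x) + 20*x^2*cos(2*x) + 20*x*sin(2*x) - 12*x*cos(2*x)/5 - 6*sin(2*x)/5 - 28*cos(2*x)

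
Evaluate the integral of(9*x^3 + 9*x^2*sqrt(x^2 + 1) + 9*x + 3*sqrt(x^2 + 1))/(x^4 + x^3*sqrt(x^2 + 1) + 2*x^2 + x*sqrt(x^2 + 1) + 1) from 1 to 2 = -3*log(1 + sqrt(2)) - 3*log(2) + 3*log(2 + sqrt(5)) + 3*log(5)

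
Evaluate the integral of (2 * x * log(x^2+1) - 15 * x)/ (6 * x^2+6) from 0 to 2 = -5*log(5)/4 + log(5)^2/12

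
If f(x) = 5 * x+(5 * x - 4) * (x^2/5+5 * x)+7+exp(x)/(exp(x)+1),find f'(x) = (15*x^2*exp(2*x) + 30*x^2*exp(x) + 15*x^2 + 242*x*exp(2*x) + 484*x*exp(x) + 242*x - 75*exp(2*x) - 145*exp(x) - 75)/(5*exp(2*x) + 10*exp(x) + 5)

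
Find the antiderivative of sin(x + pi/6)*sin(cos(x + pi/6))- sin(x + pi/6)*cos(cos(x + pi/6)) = sin(cos(x + pi/6)) + cos(cos(x + pi/6)) + C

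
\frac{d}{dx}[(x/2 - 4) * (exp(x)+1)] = x*exp(x)/2 - 7*exp(x)/2 + 1/2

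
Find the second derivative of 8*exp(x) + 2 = 8*exp(x)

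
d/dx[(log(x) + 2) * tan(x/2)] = (x*log(x) + 2*x + sin(x))/(x*(cos(x) + 1))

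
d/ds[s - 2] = 1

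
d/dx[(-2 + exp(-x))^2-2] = (4*exp(x) - 2)*exp(-2*x)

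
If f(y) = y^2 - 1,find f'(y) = 2*y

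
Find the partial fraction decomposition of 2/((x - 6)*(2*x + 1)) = -4/(13*(2*x + 1)) + 2/(13*(x - 6))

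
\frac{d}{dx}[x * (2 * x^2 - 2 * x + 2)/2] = 3*x^2 - 2*x + 1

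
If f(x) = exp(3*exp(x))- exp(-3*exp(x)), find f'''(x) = (27*exp(3*x) - 27*exp(2*x) + 3*exp(x) + 3*exp(x + 6*exp(x)) + 27*exp(2*x + 6*exp(x)) + 27*exp(3*x + 6*exp(x)))*exp(-3*exp(x))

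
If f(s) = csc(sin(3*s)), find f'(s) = -3*cos(3*s)*cot(sin(3*s))*csc(sin(3*s))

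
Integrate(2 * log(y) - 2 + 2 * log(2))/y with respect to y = (log(2*y) - 1)^2 + C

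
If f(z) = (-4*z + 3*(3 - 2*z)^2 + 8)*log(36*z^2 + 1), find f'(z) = (864*z^3*log(36*z^2 + 1) + 864*z^3 - 1440*z^2*log(36*z^2 + 1) - 2880*z^2 + 24*z*log(36*z^2 + 1) + 2520*z - 40*log(36*z^2 + 1))/(36*z^2 + 1)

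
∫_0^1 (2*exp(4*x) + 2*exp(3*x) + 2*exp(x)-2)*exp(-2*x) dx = -1 + (-exp(-1) + 1 + E)^2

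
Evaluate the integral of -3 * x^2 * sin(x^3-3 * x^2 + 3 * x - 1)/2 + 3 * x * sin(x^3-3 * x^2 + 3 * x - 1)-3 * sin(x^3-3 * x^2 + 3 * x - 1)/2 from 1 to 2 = -1/2 + cos(1)/2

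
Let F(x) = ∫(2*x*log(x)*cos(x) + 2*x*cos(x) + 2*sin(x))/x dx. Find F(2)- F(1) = -2*sin(1) + (2*log(2) + 2)*sin(2)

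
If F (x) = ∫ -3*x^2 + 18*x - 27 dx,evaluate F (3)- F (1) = -8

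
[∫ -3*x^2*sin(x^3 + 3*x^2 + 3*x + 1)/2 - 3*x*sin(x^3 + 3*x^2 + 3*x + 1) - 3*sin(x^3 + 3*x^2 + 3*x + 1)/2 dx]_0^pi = -cos(1)/2 + cos((1 + pi)^3)/2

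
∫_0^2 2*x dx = 4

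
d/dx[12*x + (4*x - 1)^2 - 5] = 32*x + 4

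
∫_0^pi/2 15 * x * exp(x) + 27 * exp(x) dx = -12 + 3*(4 + 5*pi/2)*exp(pi/2)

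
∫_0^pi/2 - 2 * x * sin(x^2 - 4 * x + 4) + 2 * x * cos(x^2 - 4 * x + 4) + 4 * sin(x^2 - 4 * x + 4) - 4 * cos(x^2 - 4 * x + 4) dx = sqrt(2)*(sin(pi/4 + pi^2/4 + 4) - sin(pi/4 + 4))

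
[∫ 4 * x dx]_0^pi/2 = pi^2/2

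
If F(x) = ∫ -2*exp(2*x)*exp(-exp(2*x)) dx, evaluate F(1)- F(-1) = -exp(-exp(-2)) + exp(-exp(2))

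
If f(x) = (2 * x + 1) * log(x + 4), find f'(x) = (2*x*log(x + 4) + 2*x + 8*log(x + 4) + 1)/(x + 4)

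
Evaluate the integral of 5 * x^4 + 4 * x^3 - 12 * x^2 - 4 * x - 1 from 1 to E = 4 + (-2 + (1 + E)^2)*(-exp(2) - E - 1 + exp(3))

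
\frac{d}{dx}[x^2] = 2*x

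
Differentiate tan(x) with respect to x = cos(x)^(-2)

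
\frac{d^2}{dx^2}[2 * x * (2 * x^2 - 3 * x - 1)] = 24*x - 12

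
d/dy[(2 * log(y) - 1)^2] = (8*log(y) - 4)/y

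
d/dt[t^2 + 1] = 2*t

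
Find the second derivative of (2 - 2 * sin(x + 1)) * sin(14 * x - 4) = -392*sin(14*x - 4) + 169*cos(13*x - 5) - 225*cos(15*x - 3)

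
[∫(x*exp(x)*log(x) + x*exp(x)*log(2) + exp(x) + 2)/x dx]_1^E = -(2 + E)*log(2) + (2 + exp(E))*log(2*E)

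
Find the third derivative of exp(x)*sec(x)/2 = (sin(x)/cos(x) + 3*sin(x)/cos(x)^3 - 1 + 3/cos(x)^2)*exp(x)/cos(x)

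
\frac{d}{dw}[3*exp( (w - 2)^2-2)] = 6*w*exp(w^2 - 4*w + 2) - 12*exp(w^2 - 4*w + 2)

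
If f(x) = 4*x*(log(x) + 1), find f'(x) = 4*log(x) + 8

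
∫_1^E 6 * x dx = -3 + 3*exp(2)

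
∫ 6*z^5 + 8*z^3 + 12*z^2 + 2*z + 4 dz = z^6 + 2*z^4 + 4*z^3 + z^2 + 4*z + C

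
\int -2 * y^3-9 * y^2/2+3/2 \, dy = -y^4/2 - 3*y^3/2 + 3*y/2 + C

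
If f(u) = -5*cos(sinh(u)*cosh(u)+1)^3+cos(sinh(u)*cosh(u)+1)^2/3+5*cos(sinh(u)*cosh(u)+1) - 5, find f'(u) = -(15*sin(sinh(u)*cosh(u) + 1) + 4*sin(2*sinh(u)*cosh(u) + 2) - 45*sin(3*sinh(u)*cosh(u) + 3))*cosh(2*u)/12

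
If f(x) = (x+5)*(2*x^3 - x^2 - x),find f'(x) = 8*x^3 + 27*x^2 - 12*x - 5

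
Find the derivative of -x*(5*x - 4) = 4 - 10*x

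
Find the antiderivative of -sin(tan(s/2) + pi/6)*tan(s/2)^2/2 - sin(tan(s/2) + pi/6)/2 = cos(tan(s/2) + pi/6) + C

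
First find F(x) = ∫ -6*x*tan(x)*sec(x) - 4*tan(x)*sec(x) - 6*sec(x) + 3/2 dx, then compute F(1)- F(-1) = 3 - 12*sec(1)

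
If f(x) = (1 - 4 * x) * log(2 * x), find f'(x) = (-4*x*log(x) - 4*x - 4*x*log(2) + 1)/x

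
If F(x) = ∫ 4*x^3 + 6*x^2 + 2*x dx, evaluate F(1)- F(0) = 4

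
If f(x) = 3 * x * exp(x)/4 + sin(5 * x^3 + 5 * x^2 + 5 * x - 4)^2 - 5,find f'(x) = 15*x^2*sin(10*x^3 + 10*x^2 + 10*x - 8) + 3*x*exp(x)/4 + 10*x*sin(10*x^3 + 10*x^2 + 10*x - 8) + 3*exp(x)/4 + 5*sin(10*x^3 + 10*x^2 + 10*x - 8)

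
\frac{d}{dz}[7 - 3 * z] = -3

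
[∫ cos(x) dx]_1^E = -sin(1) + sin(E)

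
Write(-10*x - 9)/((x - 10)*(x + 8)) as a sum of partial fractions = -71/(18*(x + 8)) - 109/(18*(x - 10))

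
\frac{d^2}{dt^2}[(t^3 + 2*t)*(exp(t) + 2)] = t^3*exp(t) + 6*t^2*exp(t) + 8*t*exp(t) + 12*t + 4*exp(t)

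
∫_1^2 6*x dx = 9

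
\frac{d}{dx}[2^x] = 2^x*log(2)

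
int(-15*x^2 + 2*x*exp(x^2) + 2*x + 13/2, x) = -5*x^3 + x^2 + 13*x/2 + exp(x^2) + C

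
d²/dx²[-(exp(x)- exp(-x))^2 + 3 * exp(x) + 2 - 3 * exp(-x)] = (-4*exp(4*x) + 3*exp(3*x) - 3*exp(x) - 4)*exp(-2*x)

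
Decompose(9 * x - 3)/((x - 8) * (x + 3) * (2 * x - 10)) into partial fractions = -15/(88*(x + 3)) - 7/(8*(x - 5)) + 23/(22*(x - 8))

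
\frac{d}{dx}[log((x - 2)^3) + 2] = 3/(x - 2)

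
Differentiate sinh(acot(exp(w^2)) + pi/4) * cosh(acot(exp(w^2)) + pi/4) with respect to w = -(2*w*exp(w^2)*sinh(acot(exp(w^2)) + pi/4)^2 + 2*w*exp(w^2)*cosh(acot(exp(w^2)) + pi/4)^2)/(exp(2*w^2) + 1)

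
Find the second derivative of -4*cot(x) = -8*cos(x)/sin(x)^3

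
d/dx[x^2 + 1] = 2*x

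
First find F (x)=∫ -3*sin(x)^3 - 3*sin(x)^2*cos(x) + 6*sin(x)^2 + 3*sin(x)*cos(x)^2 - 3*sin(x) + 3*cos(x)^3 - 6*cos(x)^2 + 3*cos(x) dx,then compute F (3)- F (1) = (-1 + cos(3) + sin(3))^3 - (-1 + cos(1) + sin(1))^3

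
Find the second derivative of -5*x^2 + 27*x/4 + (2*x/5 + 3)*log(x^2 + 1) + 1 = (-50*x^4 + 4*x^3 - 130*x^2 + 12*x - 20)/(5*x^4 + 10*x^2 + 5)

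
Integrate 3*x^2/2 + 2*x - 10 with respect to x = x^3/2 + x^2 - 10*x + C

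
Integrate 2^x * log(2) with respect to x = 2^x + C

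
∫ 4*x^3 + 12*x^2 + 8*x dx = x^4 + 4*x^3 + 4*x^2 + C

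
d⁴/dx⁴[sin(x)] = sin(x)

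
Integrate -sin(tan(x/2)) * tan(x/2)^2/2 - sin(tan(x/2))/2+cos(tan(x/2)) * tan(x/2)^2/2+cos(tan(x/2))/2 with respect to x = sqrt(2)*sin(tan(x/2) + pi/4) + C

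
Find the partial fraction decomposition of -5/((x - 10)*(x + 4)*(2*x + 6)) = -5/(28*(x + 4)) + 5/(26*(x + 3)) - 5/(364*(x - 10))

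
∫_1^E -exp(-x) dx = -exp(-1) + exp(-E)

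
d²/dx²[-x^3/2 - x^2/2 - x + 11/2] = -3*x - 1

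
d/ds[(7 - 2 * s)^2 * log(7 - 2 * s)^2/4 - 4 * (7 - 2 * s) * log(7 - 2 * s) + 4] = 2*s*log(7 - 2*s)^2 + 2*s*log(7 - 2*s) - 7*log(7 - 2*s)^2 + log(7 - 2*s) + 8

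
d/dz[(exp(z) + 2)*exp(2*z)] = 3*exp(3*z) + 4*exp(2*z)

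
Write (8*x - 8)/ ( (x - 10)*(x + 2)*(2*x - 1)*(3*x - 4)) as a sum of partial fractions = -18/(325*(3*x - 4)) - 32/(475*(2*x - 1)) + 1/(25*(x + 2)) + 3/(247*(x - 10))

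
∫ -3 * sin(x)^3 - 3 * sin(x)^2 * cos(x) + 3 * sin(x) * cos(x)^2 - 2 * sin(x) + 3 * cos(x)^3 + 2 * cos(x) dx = sqrt(2)*(sin(2*x) + 3)*sin(x + pi/4) + C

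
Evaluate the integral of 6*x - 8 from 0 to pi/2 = (4 - pi/2)*(-3*pi/2 - 4) + 16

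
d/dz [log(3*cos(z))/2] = -tan(z)/2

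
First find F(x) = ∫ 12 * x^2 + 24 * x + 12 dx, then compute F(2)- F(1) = 76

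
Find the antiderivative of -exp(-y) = exp(-y) + C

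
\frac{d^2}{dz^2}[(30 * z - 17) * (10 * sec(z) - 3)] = 10*(-30*z + 60*z/cos(z)^2 + 60*sin(z)/cos(z) + 17 - 34/cos(z)^2)/cos(z)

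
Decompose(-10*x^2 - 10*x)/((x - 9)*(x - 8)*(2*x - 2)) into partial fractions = -5/(28*(x - 1)) + 360/(7*(x - 8)) - 225/(4*(x - 9))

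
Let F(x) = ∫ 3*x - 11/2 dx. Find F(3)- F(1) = 1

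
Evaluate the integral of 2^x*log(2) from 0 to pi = -1 + 2^pi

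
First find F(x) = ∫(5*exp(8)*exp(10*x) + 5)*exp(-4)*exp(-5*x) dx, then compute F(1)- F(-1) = -exp(-1) - exp(-9) + E + exp(9)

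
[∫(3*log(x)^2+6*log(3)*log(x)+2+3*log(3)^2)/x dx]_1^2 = -2*log(3) - log(3)^3 + 2*log(6) + log(6)^3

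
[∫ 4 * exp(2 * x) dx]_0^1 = 2*E*(E - exp(-1))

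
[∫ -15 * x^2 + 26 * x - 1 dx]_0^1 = 7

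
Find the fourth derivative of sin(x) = sin(x)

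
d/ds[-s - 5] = -1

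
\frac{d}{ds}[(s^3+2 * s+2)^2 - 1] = 6*s^5 + 16*s^3 + 12*s^2 + 8*s + 8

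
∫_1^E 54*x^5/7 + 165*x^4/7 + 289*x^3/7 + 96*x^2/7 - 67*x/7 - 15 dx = -9*exp(3) - 33*exp(2)/2 - 21*E - 67/28 + (3 + 7*E + 11*exp(2)/2 + 3*exp(3))^2/7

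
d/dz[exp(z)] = exp(z)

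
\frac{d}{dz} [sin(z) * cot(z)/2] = -sin(z)/2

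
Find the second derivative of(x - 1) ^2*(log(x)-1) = (2*x^2*log(x) + x^2 - 2*x - 1)/x^2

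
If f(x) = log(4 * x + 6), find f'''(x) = 16/(8*x^3 + 36*x^2 + 54*x + 27)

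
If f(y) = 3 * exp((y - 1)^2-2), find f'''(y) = 24*y^3*exp(y^2 - 2*y - 1) - 72*y^2*exp(y^2 - 2*y - 1) + 108*y*exp(y^2 - 2*y - 1) - 60*exp(y^2 - 2*y - 1)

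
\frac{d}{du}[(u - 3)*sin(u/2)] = u*cos(u/2)/2 + sin(u/2) - 3*cos(u/2)/2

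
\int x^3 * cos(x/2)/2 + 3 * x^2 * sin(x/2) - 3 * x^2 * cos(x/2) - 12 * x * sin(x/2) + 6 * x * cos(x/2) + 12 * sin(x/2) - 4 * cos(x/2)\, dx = (x - 2)^3*sin(x/2) + C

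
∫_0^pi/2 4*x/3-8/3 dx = -8/3 + 2*(-2 + pi/2)^2/3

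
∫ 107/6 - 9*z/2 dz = -9*z^2/4 + 107*z/6 + C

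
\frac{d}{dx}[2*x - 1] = 2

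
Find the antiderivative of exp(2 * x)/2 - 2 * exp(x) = (exp(x) - 4)^2/4 + C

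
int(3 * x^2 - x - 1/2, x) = x^3 - x^2/2 - x/2 + C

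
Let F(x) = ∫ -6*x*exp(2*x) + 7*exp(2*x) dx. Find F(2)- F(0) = -exp(4) - 5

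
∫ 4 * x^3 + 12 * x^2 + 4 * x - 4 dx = x^4 + 4*x^3 + 2*x^2 - 4*x + C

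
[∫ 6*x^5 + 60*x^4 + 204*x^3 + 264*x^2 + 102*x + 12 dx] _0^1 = 215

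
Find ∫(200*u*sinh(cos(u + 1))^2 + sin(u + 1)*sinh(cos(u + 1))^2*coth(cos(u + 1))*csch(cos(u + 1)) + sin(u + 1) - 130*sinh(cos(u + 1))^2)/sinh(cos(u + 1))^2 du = 100*u^2 - 130*u + coth(cos(u + 1)) + csch(cos(u + 1)) + C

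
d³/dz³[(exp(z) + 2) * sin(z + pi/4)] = -2*sqrt(2)*exp(z)*sin(z) - 2*cos(z + pi/4)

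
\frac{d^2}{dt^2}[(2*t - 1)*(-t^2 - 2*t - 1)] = -12*t - 6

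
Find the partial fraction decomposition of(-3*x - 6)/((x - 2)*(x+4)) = -1/(x + 4) - 2/(x - 2)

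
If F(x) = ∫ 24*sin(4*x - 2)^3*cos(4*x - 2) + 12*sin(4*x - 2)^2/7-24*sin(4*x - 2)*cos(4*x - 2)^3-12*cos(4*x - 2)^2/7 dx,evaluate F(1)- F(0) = -3*sin(4)/7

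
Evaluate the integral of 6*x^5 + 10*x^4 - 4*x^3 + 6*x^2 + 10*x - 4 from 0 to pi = -4 + (-pi^3 - pi^2 - 2 + pi)^2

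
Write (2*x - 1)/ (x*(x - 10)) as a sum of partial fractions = 19/(10*(x - 10)) + 1/(10*x)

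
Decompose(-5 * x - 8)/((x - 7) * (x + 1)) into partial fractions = 3/(8*(x + 1)) - 43/(8*(x - 7))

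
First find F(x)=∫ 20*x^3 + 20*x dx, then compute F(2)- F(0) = 120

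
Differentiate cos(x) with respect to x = -sin(x)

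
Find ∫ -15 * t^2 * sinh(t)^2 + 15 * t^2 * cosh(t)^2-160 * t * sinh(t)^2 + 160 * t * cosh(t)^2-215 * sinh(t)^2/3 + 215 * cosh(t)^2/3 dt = 5*t^3 + 80*t^2 + 215*t/3 + C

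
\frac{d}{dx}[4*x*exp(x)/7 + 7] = 4*x*exp(x)/7 + 4*exp(x)/7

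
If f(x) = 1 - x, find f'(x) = -1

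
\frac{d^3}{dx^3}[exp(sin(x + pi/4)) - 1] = -(sin(3*x + pi/4) + 6*cos(2*x) + cos(x + pi/4))*exp(sqrt(2)*sin(x)/2)*exp(sqrt(2)*cos(x)/2)/4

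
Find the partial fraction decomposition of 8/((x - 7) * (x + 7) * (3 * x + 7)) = -9/(49*(3*x + 7)) + 2/(49*(x + 7)) + 1/(49*(x - 7))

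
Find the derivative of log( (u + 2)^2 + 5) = (2*u + 4)/(u^2 + 4*u + 9)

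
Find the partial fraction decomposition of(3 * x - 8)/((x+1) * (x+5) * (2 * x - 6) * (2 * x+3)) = -50/(63*(2*x + 3)) + 23/(448*(x + 5)) + 11/(32*(x + 1)) + 1/(576*(x - 3))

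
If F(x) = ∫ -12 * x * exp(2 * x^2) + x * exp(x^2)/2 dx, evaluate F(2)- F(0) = -3*exp(8) + 11/4 + exp(4)/4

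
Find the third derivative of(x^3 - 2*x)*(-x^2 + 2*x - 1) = -60*x^2 + 48*x + 6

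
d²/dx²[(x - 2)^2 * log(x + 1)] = (2*x^2*log(x + 1) + 3*x^2 + 4*x*log(x + 1) + 2*log(x + 1) - 12)/(x^2 + 2*x + 1)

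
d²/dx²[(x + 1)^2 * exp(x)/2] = x^2*exp(x)/2 + 3*x*exp(x) + 7*exp(x)/2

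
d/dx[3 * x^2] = 6*x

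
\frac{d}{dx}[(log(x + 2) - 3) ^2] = (2*log(x + 2) - 6)/(x + 2)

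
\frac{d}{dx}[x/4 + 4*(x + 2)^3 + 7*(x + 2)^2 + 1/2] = 12*x^2 + 62*x + 305/4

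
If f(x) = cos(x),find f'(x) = -sin(x)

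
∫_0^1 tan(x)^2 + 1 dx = tan(1)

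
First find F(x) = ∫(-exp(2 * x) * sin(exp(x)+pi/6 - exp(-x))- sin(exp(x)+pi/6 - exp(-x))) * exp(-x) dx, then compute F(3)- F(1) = cos(-exp(-3) + pi/6 + exp(3)) - cos(-exp(-1) + pi/6 + E)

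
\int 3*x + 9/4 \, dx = 3*x^2/2 + 9*x/4 + C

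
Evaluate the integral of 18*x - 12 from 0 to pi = -3*pi*(4 - 3*pi)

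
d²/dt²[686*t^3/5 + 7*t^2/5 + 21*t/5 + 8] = 4116*t/5 + 14/5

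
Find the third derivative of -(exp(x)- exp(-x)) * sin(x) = 2*sqrt(2)*(-exp(2*x)*cos(x + pi/4) + sin(x + pi/4))*exp(-x)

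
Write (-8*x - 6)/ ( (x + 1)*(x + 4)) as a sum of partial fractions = -26/(3*(x + 4)) + 2/(3*(x + 1))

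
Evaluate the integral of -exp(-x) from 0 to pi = -1 + exp(-pi)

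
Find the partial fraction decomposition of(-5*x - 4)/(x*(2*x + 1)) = 3/(2*x + 1) - 4/x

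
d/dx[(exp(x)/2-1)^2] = exp(2*x)/2 - exp(x)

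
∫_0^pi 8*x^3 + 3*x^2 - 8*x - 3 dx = (1 + pi)^2*(-3*pi + 2*pi^2)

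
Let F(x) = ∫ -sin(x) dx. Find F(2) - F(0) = -1 + cos(2)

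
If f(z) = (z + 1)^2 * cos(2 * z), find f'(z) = -2*z^2*sin(2*z) - 4*z*sin(2*z) + 2*z*cos(2*z) - 2*sin(2*z) + 2*cos(2*z)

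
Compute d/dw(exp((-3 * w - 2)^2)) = 18*w*exp(9*w^2 + 12*w + 4) + 12*exp(9*w^2 + 12*w + 4)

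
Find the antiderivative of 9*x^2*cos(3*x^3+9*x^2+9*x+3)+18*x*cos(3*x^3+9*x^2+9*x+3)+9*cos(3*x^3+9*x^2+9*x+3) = sin(3*(x + 1)^3) + C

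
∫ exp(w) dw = exp(w) + C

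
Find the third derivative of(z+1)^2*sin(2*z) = -8*z^2*cos(2*z) - 24*z*sin(2*z) - 16*z*cos(2*z) - 24*sin(2*z) + 4*cos(2*z)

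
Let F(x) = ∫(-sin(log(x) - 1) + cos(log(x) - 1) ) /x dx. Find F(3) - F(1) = sqrt(2)*(-cos(pi/4 + 1) + cos(-log(3) + pi/4 + 1))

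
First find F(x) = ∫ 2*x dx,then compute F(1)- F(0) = 1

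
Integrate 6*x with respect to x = 3*x^2 + C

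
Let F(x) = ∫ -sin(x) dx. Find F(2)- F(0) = -1 + cos(2)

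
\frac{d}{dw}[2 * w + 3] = 2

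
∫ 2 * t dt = t^2 + C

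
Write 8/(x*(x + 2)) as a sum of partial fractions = -4/(x + 2) + 4/x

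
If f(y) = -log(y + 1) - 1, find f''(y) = 1/(y^2 + 2*y + 1)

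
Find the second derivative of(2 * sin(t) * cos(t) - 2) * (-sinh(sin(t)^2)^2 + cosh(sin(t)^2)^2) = -4*sin(2*t)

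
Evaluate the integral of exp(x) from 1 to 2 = -E + exp(2)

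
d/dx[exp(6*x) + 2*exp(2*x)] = 6*exp(6*x) + 4*exp(2*x)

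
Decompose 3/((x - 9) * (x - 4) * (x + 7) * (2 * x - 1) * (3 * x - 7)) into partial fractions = 243/(30800*(3*x - 7)) - 16/(6545*(2*x - 1)) + 1/(24640*(x + 7)) - 3/(1925*(x - 4)) + 3/(27200*(x - 9))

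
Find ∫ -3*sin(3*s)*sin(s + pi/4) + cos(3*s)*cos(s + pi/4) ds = sin(s + pi/4)*cos(3*s) + C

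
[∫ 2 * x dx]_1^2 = 3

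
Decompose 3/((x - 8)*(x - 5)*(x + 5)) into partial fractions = 3/(130*(x + 5)) - 1/(10*(x - 5)) + 1/(13*(x - 8))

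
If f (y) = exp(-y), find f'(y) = -exp(-y)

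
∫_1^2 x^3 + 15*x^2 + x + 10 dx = 201/4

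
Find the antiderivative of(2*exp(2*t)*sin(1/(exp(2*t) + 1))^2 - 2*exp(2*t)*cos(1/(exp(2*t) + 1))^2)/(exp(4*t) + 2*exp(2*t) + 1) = sin(2/(exp(2*t) + 1))/2 + C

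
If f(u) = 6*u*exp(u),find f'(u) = 6*u*exp(u) + 6*exp(u)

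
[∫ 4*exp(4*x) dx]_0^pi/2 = -1 + exp(2*pi)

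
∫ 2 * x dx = x^2 + C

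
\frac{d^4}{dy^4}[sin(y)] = sin(y)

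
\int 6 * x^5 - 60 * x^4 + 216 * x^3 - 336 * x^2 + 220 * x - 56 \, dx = x^6 - 12*x^5 + 54*x^4 - 112*x^3 + 110*x^2 - 56*x + C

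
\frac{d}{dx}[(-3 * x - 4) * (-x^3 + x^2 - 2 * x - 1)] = 12*x^3 + 3*x^2 + 4*x + 11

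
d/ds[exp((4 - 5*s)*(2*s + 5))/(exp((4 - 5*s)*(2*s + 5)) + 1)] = (-20*s*exp(10*s^2 + 17*s - 20) - 17*exp(10*s^2 + 17*s - 20))/(exp(-40)*exp(34*s)*exp(20*s^2) + 2*exp(-20)*exp(17*s)*exp(10*s^2) + 1)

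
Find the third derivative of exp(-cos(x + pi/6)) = (sin(x + pi/6)^3 - sin(x + pi/6) + 3*sin(2*x + pi/3)/2)*exp(-cos(x + pi/6))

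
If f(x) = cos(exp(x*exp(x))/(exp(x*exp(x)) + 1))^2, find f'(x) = -(x + 1)*exp(x)*exp(x*exp(x))*sin(2*exp(x*exp(x))/(exp(x*exp(x)) + 1))/(exp(2*x*exp(x)) + 2*exp(x*exp(x)) + 1)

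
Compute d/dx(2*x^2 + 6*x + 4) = 4*x + 6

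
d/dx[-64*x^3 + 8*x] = 8 - 192*x^2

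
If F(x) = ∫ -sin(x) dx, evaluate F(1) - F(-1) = 0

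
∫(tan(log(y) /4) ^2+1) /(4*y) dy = tan(log(y)/4) + C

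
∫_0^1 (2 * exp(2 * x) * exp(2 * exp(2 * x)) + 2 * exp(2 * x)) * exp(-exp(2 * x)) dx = -E - exp(-exp(2)) + exp(-1) + exp(exp(2))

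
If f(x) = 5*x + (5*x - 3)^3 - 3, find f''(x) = 750*x - 450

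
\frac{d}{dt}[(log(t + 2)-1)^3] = (3*log(t + 2)^2 - 6*log(t + 2) + 3)/(t + 2)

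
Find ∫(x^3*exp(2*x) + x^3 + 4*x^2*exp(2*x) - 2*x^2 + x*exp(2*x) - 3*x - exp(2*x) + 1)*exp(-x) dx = 2*x*(x^2 + x - 1)*sinh(x) + C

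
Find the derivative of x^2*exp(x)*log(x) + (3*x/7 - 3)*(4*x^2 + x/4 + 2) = x^2*exp(x)*log(x) + 36*x^2/7 + 2*x*exp(x)*log(x) + x*exp(x) - 333*x/14 + 3/28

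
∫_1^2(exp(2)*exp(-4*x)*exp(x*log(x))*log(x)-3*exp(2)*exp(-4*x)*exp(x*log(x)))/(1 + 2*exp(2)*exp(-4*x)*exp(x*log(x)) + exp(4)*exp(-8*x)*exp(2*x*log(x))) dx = -exp(-2)/(exp(-2) + 1) + 4*exp(-6)/(4*exp(-6) + 1)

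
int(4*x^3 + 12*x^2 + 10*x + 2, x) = x^4 + 4*x^3 + 5*x^2 + 2*x + C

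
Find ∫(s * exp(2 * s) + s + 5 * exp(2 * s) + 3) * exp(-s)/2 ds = (s + 4)*sinh(s) + C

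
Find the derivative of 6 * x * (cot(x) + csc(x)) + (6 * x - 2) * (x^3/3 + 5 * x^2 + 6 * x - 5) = 8*x^3 + 88*x^2 - 6*x*cot(x)^2 - 6*x*cot(x)*csc(x) + 46*x + 6*cot(x) + 6*csc(x) - 42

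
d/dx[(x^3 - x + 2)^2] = 6*x^5 - 8*x^3 + 12*x^2 + 2*x - 4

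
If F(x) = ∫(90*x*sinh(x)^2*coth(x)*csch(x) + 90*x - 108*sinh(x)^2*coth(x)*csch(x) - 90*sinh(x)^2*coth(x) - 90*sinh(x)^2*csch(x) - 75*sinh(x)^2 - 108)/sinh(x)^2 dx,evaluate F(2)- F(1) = -75 - 72*coth(2) - 18*coth(1) - 72*csch(2) - 18*csch(1)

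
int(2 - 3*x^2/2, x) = -x^3/2 + 2*x + C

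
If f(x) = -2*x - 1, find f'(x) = -2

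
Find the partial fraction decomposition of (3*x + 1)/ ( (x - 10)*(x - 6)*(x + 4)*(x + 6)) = 17/(384*(x + 6)) - 11/(280*(x + 4)) - 19/(480*(x - 6)) + 31/(896*(x - 10))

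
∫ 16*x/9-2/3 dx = 8*x^2/9 - 2*x/3 + C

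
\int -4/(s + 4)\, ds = -4*log(s + 4) + C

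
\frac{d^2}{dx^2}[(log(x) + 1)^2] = -2*log(x)/x^2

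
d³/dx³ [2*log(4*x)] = 4/x^3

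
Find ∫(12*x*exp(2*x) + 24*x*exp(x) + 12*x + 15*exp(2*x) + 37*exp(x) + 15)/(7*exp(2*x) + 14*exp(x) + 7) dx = ((exp(x) + 1)*(6*x^2 + 15*x + 62)/7 + exp(x))/(exp(x) + 1) + C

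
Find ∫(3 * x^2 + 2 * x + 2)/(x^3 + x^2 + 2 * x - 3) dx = log(-x^3 - x^2 - 2*x + 3) + C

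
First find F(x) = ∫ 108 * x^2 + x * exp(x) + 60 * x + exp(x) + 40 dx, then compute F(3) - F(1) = -E + 3*exp(3) + 1256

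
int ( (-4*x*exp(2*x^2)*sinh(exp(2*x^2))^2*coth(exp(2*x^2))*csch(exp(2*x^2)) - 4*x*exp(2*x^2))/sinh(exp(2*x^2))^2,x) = coth(exp(2*x^2)) + csch(exp(2*x^2)) + C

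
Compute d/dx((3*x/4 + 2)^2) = 9*x/8 + 3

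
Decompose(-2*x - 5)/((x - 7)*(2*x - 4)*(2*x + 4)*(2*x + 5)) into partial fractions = -1/(144*(x + 2)) + 1/(80*(x - 2)) - 1/(180*(x - 7))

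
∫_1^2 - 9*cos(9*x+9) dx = -sin(27) + sin(18)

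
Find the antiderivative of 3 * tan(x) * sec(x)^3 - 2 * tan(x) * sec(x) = (sec(x)^2 - 2)*sec(x) + C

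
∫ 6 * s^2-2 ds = 2*s^3 - 2*s + C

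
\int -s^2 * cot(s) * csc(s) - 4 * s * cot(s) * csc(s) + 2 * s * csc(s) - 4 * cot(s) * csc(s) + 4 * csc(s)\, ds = (s + 2)^2*csc(s) + C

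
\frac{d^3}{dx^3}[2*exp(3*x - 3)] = 54*exp(3*x - 3)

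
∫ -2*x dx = -x^2 + C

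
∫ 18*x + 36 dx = 9*x^2 + 36*x + C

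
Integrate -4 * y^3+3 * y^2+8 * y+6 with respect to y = -y^4 + y^3 + 4*y^2 + 6*y + C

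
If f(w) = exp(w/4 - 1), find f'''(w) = exp(w/4 - 1)/64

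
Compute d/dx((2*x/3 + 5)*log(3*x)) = (2*x*log(x) + 2*x + 2*x*log(3) + 15)/(3*x)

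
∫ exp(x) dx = exp(x) + C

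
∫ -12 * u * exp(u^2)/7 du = -6*exp(u^2)/7 + C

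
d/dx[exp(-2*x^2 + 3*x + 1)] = -4*x*exp(-2*x^2 + 3*x + 1) + 3*exp(-2*x^2 + 3*x + 1)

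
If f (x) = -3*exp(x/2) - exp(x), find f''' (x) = -3*exp(x/2)/8 - exp(x)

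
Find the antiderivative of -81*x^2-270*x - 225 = -27*x^3 - 135*x^2 - 225*x + C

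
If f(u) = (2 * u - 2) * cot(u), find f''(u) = 4*(u*cos(u)/sin(u) - 1 - cos(u)/sin(u))/sin(u)^2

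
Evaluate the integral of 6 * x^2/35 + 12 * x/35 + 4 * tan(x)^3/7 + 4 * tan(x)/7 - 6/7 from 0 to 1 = -22/35 + 2*tan(1)^2/7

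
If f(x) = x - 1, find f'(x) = 1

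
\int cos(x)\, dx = sin(x) + C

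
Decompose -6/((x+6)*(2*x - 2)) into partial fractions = 3/(7*(x + 6)) - 3/(7*(x - 1))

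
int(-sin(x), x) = cos(x) + C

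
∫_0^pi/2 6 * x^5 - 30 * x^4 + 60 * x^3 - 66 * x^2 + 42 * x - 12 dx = -4 + (-1 + (-1 + pi/2)^3)^2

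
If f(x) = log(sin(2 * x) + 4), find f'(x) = 2*cos(2*x)/(sin(2*x) + 4)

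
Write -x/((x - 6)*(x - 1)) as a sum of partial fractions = 1/(5*(x - 1)) - 6/(5*(x - 6))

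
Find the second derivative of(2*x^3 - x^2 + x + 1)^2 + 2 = 120*x^4 - 80*x^3 + 60*x^2 + 12*x - 2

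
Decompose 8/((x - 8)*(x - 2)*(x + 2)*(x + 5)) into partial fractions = -8/(273*(x + 5)) + 1/(15*(x + 2)) - 1/(21*(x - 2)) + 2/(195*(x - 8))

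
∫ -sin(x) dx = cos(x) + C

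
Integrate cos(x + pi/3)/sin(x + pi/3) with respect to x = log(2*sin(x + pi/3)) + C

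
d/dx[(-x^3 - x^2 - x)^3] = -9*x^8 - 24*x^7 - 42*x^6 - 42*x^5 - 30*x^4 - 12*x^3 - 3*x^2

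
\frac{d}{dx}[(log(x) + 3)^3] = (3*log(x)^2 + 18*log(x) + 27)/x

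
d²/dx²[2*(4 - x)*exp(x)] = -2*x*exp(x) + 4*exp(x)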